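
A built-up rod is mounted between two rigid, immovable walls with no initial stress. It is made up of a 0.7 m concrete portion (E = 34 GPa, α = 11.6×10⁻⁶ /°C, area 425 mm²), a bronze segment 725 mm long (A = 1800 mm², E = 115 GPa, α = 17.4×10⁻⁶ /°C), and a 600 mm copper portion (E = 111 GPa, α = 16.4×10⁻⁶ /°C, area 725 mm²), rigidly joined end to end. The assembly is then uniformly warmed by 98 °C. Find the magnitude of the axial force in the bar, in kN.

P ≈ 50.4 kN (compressive)

With the walls removed the bar would change length by δ_free = Σ αᵢΔT Lᵢ = 11.6×10⁻⁶×98×700 + 17.4×10⁻⁶×98×725 + 16.4×10⁻⁶×98×600 = 2.996 mm.
The walls prevent any net length change, so an axial force P (same in every segment) develops. Compatibility: P · Σ Lᵢ/(AᵢEᵢ) = δ_free.
The series flexibility is Σ Lᵢ/(AᵢEᵢ) = 700/(425×34×10³) + 725/(1800×115×10³) + 600/(725×111×10³) = 5.94×10⁻⁵ mm/N.
P = 2.996 / 5.94×10⁻⁵ = 50440 N = 50.44 kN, compressive.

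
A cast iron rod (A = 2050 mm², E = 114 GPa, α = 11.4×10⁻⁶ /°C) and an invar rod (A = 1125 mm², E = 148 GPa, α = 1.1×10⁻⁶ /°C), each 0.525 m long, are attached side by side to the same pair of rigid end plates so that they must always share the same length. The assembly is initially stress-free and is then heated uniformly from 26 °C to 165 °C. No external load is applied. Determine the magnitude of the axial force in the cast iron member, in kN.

P ≈ 139 kN (compressive in the cast iron)

Equilibrium of a rigid end plate with no external load gives equal and opposite internal forces ±P in the two members. Since α_{cast iron} > α_{invar}, heating drives the cast iron into compression and the invar into tension.
Equating the net (thermal + elastic) strains gives |α₁ − α₂|·ΔT = P·[1/(A₁E₁) + 1/(A₂E₂)].
|α₁ − α₂|·ΔT = 10.3×10⁻⁶ × 139 = 0.001432.
1/(A₁E₁) + 1/(A₂E₂) = 1/(2050×114×10³) + 1/(1125×148×10³) = 1.028×10⁻⁸ N⁻¹.
P = 0.001432 / 1.028×10⁻⁸ = 139200 N = 139.2 kN.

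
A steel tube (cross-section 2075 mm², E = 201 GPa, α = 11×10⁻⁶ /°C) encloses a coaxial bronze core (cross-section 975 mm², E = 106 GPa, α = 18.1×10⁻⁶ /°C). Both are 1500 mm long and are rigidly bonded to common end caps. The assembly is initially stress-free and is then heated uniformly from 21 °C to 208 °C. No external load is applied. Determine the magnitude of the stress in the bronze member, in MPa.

Both members must finish at the same length. With the larger α, the bronze tends to over-expand; the plates restrain it, putting the bronze in compression and the steel in tension. With no external load the two internal forces are equal and opposite, magnitude P.
Setting the final lengths equal and cancelling L: (α₁ − α₂)ΔT = P/(A₁E₁) + P/(A₂E₂).
|α₁ − α₂|·ΔT = 7.1×10⁻⁶ × 187 = 0.001328.
1/(A₁E₁) + 1/(A₂E₂) = 1/(2075×201×10³) + 1/(975×106×10³) = 1.207×10⁻⁸ N⁻¹.
So P = 0.001328 / 1.207×10⁻⁸ = 110 kN.
σ_{bronze} = P/A₂ = 110000/975 = 112.8 MPa, compressive.

σ ≈ 113 MPa (compressive)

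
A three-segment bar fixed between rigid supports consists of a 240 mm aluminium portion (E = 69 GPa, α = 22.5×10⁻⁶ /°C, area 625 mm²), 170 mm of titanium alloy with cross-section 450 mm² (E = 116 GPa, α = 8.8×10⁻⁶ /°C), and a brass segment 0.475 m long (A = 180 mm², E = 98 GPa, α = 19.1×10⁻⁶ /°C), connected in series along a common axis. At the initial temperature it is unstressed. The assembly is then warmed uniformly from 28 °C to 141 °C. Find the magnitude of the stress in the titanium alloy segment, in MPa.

σ ≈ 112 MPa (compressive)

With the walls removed the bar would change length by δ_free = Σ αᵢΔT Lᵢ = 22.5×10⁻⁶×113×240 + 8.8×10⁻⁶×113×170 + 19.1×10⁻⁶×113×475 = 1.804 mm.
The rigid supports impose zero overall length change; the single axial force P common to all segments must satisfy P Σ Lᵢ/(AᵢEᵢ) = δ_free.
Σ Lᵢ/(AᵢEᵢ) = 240/(625×69×10³) + 170/(450×116×10³) + 475/(180×98×10³) = 3.575×10⁻⁵ mm/N.
P = 1.804 / 3.575×10⁻⁵ = 50470 N = 50.47 kN, compressive.
σ_{titanium alloy} = P / A = 50470 / 450 = 112.2 MPa.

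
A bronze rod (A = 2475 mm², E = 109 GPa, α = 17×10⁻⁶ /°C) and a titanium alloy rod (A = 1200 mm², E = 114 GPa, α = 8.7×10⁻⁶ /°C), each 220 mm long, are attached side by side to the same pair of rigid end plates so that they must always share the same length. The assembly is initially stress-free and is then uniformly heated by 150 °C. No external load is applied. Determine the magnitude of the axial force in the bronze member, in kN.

Both members must finish at the same length. With the larger α, the bronze tends to over-expand; the plates restrain it, putting the bronze in compression and the titanium alloy in tension. With no external load the two internal forces are equal and opposite, magnitude P.
Equating the net (thermal + elastic) strains gives |α₁ − α₂|·ΔT = P·[1/(A₁E₁) + 1/(A₂E₂)].
|α₁ − α₂|·ΔT = 8.3×10⁻⁶ × 150 = 0.001245.
1/(A₁E₁) + 1/(A₂E₂) = 1/(2475×109×10³) + 1/(1200×114×10³) = 1.102×10⁻⁸ N⁻¹.
So P = 0.001245 / 1.102×10⁻⁸ = 113 kN.

P ≈ 113 kN (compressive in the bronze)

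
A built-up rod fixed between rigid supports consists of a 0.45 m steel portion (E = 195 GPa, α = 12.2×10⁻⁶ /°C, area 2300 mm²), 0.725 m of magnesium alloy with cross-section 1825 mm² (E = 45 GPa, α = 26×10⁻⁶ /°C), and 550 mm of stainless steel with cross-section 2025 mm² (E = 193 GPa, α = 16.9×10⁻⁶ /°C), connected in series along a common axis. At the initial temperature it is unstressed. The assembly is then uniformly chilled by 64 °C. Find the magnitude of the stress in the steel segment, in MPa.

σ ≈ 83.3 MPa (tensile)

With the walls removed the bar would change length by δ_free = Σ αᵢΔT Lᵢ = 12.2×10⁻⁶×64×450 + 26×10⁻⁶×64×725 + 16.9×10⁻⁶×64×550 = 2.153 mm.
Since the ends are fixed, an axial force P builds up, equal in every segment, with P · Σ Lᵢ/(AᵢEᵢ) = δ_free.
The series flexibility is Σ Lᵢ/(AᵢEᵢ) = 450/(2300×195×10³) + 725/(1825×45×10³) + 550/(2025×193×10³) = 1.124×10⁻⁵ mm/N.
Hence P = δ_free / Σ(L/AE) = 2.153/1.124×10⁻⁵ = 191.5 kN (tensile).
σ_{steel} = P / A = 191500 / 2300 = 83.28 MPa.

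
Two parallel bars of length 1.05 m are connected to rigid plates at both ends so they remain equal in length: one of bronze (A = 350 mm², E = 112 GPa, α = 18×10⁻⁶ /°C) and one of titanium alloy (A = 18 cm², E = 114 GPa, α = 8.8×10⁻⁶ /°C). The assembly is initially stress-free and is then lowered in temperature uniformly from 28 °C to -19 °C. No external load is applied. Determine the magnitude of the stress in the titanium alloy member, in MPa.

Equilibrium of a rigid end plate with no external load gives equal and opposite internal forces ±P in the two members. Since α_{bronze} > α_{titanium alloy}, cooling drives the bronze into tension and the titanium alloy into compression.
Compatibility of the two members (thermal + elastic change equal): (α₁ − α₂)ΔT = P·[1/(A₁E₁) + 1/(A₂E₂)].
|α₁ − α₂|·ΔT = 9.2×10⁻⁶ × 47 = 0.0004324.
1/(A₁E₁) + 1/(A₂E₂) = 1/(350×112×10³) + 1/(1800×114×10³) = 3.038×10⁻⁸ N⁻¹.
So P = 0.0004324 / 3.038×10⁻⁸ = 14.23 kN.
σ_{titanium alloy} = P/A₂ = 14230/1800 = 7.906 MPa, compressive.

σ ≈ 7.91 MPa (compressive)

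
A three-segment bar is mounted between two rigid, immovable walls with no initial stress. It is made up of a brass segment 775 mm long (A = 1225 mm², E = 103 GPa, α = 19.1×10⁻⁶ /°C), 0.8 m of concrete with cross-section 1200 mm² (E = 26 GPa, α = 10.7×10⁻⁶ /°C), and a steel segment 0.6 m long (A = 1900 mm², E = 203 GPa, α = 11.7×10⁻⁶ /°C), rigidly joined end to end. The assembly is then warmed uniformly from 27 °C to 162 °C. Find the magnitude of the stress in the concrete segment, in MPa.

σ ≈ 103 MPa (compressive)

Free thermal expansion of the whole bar: Σ αᵢΔT Lᵢ = 19.1×10⁻⁶×135×775 + 10.7×10⁻⁶×135×800 + 11.7×10⁻⁶×135×600 = 4.102 mm.
The walls prevent any net length change, so an axial force P (same in every segment) develops. Compatibility: P · Σ Lᵢ/(AᵢEᵢ) = δ_free.
The series flexibility is Σ Lᵢ/(AᵢEᵢ) = 775/(1225×103×10³) + 800/(1200×26×10³) + 600/(1900×203×10³) = 3.334×10⁻⁵ mm/N.
So P = 4.102 / 3.334×10⁻⁵ = 123 kN, compressive.
σ_{concrete} = P / A = 123000 / 1200 = 102.5 MPa.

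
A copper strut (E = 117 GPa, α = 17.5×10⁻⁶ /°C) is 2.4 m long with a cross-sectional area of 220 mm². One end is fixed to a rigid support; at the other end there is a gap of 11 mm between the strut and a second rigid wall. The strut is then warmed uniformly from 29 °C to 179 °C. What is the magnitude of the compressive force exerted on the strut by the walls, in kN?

If the wall were absent the strut would grow by αΔT L = 17.5×10⁻⁶ × 150 × 2400 = 6.3 mm.
This is smaller than the 11 mm clearance, so the strut expands freely without reaching the stop — the stress is zero.

P ≈ 0 kN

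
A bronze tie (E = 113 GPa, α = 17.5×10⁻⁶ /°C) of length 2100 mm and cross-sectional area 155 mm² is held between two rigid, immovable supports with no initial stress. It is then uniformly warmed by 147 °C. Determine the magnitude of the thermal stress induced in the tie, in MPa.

With length fixed, the mechanical strain must cancel the thermal strain αΔT = 17.5×10⁻⁶ × 147 = 2572.5×10⁻⁶.
σ = EαΔT = 113×10³ × 17.5×10⁻⁶ × 147 = 290.7 MPa (compressive; the tie is trying to expand).

σ ≈ 291 MPa (compressive)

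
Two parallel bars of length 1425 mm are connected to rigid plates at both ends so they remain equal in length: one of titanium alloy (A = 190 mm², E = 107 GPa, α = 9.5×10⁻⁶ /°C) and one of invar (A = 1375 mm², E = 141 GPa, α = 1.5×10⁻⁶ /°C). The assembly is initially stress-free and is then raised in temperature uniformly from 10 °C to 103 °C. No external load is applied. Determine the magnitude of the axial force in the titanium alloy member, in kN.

Both members must finish at the same length. With the larger α, the titanium alloy tends to over-expand; the plates restrain it, putting the titanium alloy in compression and the invar in tension. With no external load the two internal forces are equal and opposite, magnitude P.
Compatibility of the two members (thermal + elastic change equal): (α₁ − α₂)ΔT = P·[1/(A₁E₁) + 1/(A₂E₂)].
|α₁ − α₂|·ΔT = 8×10⁻⁶ × 93 = 0.000744.
1/(A₁E₁) + 1/(A₂E₂) = 1/(190×107×10³) + 1/(1375×141×10³) = 5.435×10⁻⁸ N⁻¹.
So P = 0.000744 / 5.435×10⁻⁸ = 13.69 kN.

P ≈ 13.7 kN (compressive in the titanium alloy)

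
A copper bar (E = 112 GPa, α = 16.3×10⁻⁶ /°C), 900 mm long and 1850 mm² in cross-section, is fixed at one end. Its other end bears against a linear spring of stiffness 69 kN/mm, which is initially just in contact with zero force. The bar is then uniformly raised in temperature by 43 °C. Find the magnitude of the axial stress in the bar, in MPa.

σ ≈ 18.1 MPa (compressive)

The unrestrained thermal change is αΔT L = 16.3×10⁻⁶ × 43 × 900 = 0.6308 mm.
Let P be the compressive force at the spring. The bar shortens elastically by PL/(AE) and the spring compresses by P/k; together these equal δ_free.
So P = δ_free / [L/(AE) + 1/k] = 0.6308 / [ 900/(1850×112×10³) + 1/(69×10³) ].
P = 0.6308 / 1.884×10⁻⁵ = 33490 N.
σ = P/A = 33490/1850 = 18.1 MPa.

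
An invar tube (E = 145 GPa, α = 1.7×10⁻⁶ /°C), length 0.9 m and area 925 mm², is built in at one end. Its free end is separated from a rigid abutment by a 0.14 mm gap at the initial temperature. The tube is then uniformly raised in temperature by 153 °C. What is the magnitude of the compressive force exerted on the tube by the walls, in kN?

P ≈ 14 kN

Unrestrained expansion: δ_free = αΔT L = 1.7×10⁻⁶ × 153 × 900 = 0.2341 mm.
This exceeds the 0.14 mm gap, so the wall pushes back. The portion of expansion that must be recovered elastically is δ_free − gap = 0.2341 − 0.14 = 0.09409 mm.
Compatibility: PL/(AE) = 0.09409 mm, so σ = P/A = E × (0.09409/900) = 15.16 MPa.
Force on the wall = σA = 15.16 × 925 mm² = 14.02 kN.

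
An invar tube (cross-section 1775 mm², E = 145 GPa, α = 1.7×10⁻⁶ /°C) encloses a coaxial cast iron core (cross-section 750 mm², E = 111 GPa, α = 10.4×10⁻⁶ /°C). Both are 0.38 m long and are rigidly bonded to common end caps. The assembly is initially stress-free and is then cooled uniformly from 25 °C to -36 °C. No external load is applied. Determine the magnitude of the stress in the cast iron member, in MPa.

σ ≈ 44.5 MPa (tensile)

The cast iron has the larger α, so on cooling it would change length more than the invar if both were free. The rigid plates force a common final length, so the cast iron is put into tension and the invar into compression, with equal and opposite forces P (no external load).
Compatibility of the two members (thermal + elastic change equal): (α₁ − α₂)ΔT = P·[1/(A₁E₁) + 1/(A₂E₂)].
|α₁ − α₂|·ΔT = 8.7×10⁻⁶ × 61 = 0.0005307.
1/(A₁E₁) + 1/(A₂E₂) = 1/(1775×145×10³) + 1/(750×111×10³) = 1.59×10⁻⁸ N⁻¹.
So P = 0.0005307 / 1.59×10⁻⁸ = 33.38 kN.
σ_{cast iron} = P/A₂ = 33380/750 = 44.51 MPa, tensile.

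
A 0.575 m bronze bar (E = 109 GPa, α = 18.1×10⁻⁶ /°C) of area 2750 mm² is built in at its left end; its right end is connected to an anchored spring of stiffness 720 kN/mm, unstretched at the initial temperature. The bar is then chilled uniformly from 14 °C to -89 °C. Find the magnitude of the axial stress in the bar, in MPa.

σ ≈ 118 MPa (tensile)

The unrestrained thermal change is αΔT L = 18.1×10⁻⁶ × 103 × 575 = 1.072 mm.
Let P be the tensile force in the spring. The bar extends elastically by PL/(AE) and the spring stretches by P/k; together these equal δ_free.
P [ L/(AE) + 1/k ] = δ_free → P [ 575/(2750×109×10³) + 1/(720×10³) ] = 1.072.
P = 1.072 / 3.307×10⁻⁶ = 324100 N.
σ = P/A = 324100/2750 = 117.9 MPa.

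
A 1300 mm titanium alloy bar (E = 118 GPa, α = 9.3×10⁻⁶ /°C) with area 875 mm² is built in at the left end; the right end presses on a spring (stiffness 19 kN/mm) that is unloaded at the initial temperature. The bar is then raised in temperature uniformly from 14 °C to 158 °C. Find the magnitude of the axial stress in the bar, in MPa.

If the spring were absent the bar would lengthen by αΔT L = 9.3×10⁻⁶ × 144 × 1300 = 1.741 mm.
With a force P in the spring, the elastic change of the bar is PL/(AE) and that of the spring is P/k; compatibility requires their sum to equal δ_free.
P [ L/(AE) + 1/k ] = δ_free → P [ 1300/(875×118×10³) + 1/(19×10³) ] = 1.741.
P = 1.741 / 6.522×10⁻⁵ = 26690 N.
σ = P/A = 26690/875 = 30.51 MPa.

σ ≈ 30.5 MPa (compressive)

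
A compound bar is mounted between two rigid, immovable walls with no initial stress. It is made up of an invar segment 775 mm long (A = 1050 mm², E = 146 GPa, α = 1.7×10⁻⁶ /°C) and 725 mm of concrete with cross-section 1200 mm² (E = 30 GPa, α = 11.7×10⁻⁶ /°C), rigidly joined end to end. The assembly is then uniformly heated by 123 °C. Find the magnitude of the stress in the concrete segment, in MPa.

With the walls removed the bar would change length by δ_free = Σ αᵢΔT Lᵢ = 1.7×10⁻⁶×123×775 + 11.7×10⁻⁶×123×725 = 1.205 mm.
The rigid supports impose zero overall length change; the single axial force P common to all segments must satisfy P Σ Lᵢ/(AᵢEᵢ) = δ_free.
Σ Lᵢ/(AᵢEᵢ) = 775/(1050×146×10³) + 725/(1200×30×10³) = 2.519×10⁻⁵ mm/N.
P = 1.205 / 2.519×10⁻⁵ = 47840 N = 47.84 kN, compressive.
σ_{concrete} = P / A = 47840 / 1200 = 39.87 MPa.

σ ≈ 39.9 MPa (compressive)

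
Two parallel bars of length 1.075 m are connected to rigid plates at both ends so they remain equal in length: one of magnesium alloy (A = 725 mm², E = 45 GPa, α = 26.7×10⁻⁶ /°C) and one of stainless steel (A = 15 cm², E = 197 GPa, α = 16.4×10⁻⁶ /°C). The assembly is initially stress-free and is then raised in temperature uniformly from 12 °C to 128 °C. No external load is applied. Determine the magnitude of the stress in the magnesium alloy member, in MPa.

σ ≈ 48.4 MPa (compressive)

Equilibrium of a rigid end plate with no external load gives equal and opposite internal forces ±P in the two members. Since α_{magnesium alloy} > α_{stainless steel}, heating drives the magnesium alloy into compression and the stainless steel into tension.
Equating the net (thermal + elastic) strains gives |α₁ − α₂|·ΔT = P·[1/(A₁E₁) + 1/(A₂E₂)].
|α₁ − α₂|·ΔT = 10.3×10⁻⁶ × 116 = 0.001195.
1/(A₁E₁) + 1/(A₂E₂) = 1/(725×45×10³) + 1/(1500×197×10³) = 3.404×10⁻⁸ N⁻¹.
So P = 0.001195 / 3.404×10⁻⁸ = 35.1 kN.
σ_{magnesium alloy} = P/A₁ = 35100/725 = 48.42 MPa, compressive.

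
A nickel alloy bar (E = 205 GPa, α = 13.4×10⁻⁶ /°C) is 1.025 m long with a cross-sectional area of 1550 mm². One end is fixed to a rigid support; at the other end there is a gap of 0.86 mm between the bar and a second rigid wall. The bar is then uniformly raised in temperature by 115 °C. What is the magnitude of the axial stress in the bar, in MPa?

σ ≈ 144 MPa (compressive)

Free thermal elongation = αΔT L = 13.4×10⁻⁶ × 115 × 1025 = 1.58 mm.
This exceeds the 0.86 mm gap, so the wall pushes back. The portion of expansion that must be recovered elastically is δ_free − gap = 1.58 − 0.86 = 0.7195 mm.
Compatibility: PL/(AE) = 0.7195 mm, so σ = P/A = E × (0.7195/1025) = 143.9 MPa.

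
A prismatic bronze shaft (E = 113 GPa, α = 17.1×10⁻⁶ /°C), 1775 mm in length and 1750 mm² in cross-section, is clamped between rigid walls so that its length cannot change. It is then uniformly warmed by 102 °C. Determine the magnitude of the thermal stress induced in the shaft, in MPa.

σ ≈ 197 MPa (compressive)

Because both ends are immovable the net strain is zero, and the suppressed thermal strain is αΔT = 17.1×10⁻⁶ × 102 = 1744.2×10⁻⁶.
Hence σ = E·αΔT = 113×10³ × 1744.2×10⁻⁶ = 197.1 MPa, compressive.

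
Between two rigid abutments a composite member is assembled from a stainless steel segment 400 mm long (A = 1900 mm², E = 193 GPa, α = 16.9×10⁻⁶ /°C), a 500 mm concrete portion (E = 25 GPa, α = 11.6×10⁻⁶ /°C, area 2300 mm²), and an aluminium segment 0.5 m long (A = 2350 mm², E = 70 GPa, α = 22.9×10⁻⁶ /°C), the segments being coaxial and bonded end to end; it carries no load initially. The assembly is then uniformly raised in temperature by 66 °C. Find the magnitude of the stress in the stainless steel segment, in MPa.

σ ≈ 65 MPa (compressive)

Free thermal expansion of the whole bar: Σ αᵢΔT Lᵢ = 16.9×10⁻⁶×66×400 + 11.6×10⁻⁶×66×500 + 22.9×10⁻⁶×66×500 = 1.585 mm.
Since the ends are fixed, an axial force P builds up, equal in every segment, with P · Σ Lᵢ/(AᵢEᵢ) = δ_free.
Σ Lᵢ/(AᵢEᵢ) = 400/(1900×193×10³) + 500/(2300×25×10³) + 500/(2350×70×10³) = 1.283×10⁻⁵ mm/N.
Hence P = δ_free / Σ(L/AE) = 1.585/1.283×10⁻⁵ = 123.6 kN (compressive).
σ_{stainless steel} = P / A = 123600 / 1900 = 65.03 MPa.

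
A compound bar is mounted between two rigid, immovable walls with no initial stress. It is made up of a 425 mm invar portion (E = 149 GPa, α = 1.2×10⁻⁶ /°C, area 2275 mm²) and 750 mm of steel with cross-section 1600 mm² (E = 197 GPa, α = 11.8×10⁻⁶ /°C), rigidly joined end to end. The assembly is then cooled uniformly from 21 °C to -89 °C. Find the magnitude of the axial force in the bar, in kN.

P ≈ 283 kN (tensile)

If the supports were absent, the total length change would be Σ αᵢΔT Lᵢ = 1.2×10⁻⁶×110×425 + 11.8×10⁻⁶×110×750 = 1.03 mm.
The rigid supports impose zero overall length change; the single axial force P common to all segments must satisfy P Σ Lᵢ/(AᵢEᵢ) = δ_free.
The series flexibility is Σ Lᵢ/(AᵢEᵢ) = 425/(2275×149×10³) + 750/(1600×197×10³) = 3.633×10⁻⁶ mm/N.
P = 1.03 / 3.633×10⁻⁶ = 283400 N = 283.4 kN, tensile.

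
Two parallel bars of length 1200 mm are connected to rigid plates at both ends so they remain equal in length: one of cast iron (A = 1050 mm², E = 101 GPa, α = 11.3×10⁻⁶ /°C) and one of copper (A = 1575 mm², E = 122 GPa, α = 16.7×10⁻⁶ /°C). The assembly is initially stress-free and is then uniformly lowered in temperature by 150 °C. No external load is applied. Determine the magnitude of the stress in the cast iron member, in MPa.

σ ≈ 52.7 MPa (compressive)

The copper has the larger α, so on cooling it would change length more than the cast iron if both were free. The rigid plates force a common final length, so the copper is put into tension and the cast iron into compression, with equal and opposite forces P (no external load).
Compatibility of the two members (thermal + elastic change equal): (α₁ − α₂)ΔT = P·[1/(A₁E₁) + 1/(A₂E₂)].
|α₁ − α₂|·ΔT = 5.4×10⁻⁶ × 150 = 0.00081.
1/(A₁E₁) + 1/(A₂E₂) = 1/(1050×101×10³) + 1/(1575×122×10³) = 1.463×10⁻⁸ N⁻¹.
P = 0.00081 / 1.463×10⁻⁸ = 55350 N = 55.35 kN.
σ_{cast iron} = P/A₁ = 55350/1050 = 52.72 MPa, compressive.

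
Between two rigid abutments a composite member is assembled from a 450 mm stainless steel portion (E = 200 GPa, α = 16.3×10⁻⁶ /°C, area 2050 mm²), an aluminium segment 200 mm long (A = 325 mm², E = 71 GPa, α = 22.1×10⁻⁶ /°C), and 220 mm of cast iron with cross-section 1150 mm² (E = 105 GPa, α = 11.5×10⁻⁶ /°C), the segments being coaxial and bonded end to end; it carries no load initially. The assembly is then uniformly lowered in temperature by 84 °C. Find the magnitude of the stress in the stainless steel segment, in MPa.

σ ≈ 50.5 MPa (tensile)

Free thermal contraction of the whole bar: Σ αᵢΔT Lᵢ = 16.3×10⁻⁶×84×450 + 22.1×10⁻⁶×84×200 + 11.5×10⁻⁶×84×220 = 1.2 mm.
Since the ends are fixed, an axial force P builds up, equal in every segment, with P · Σ Lᵢ/(AᵢEᵢ) = δ_free.
The series flexibility is Σ Lᵢ/(AᵢEᵢ) = 450/(2050×200×10³) + 200/(325×71×10³) + 220/(1150×105×10³) = 1.159×10⁻⁵ mm/N.
Hence P = δ_free / Σ(L/AE) = 1.2/1.159×10⁻⁵ = 103.6 kN (tensile).
σ_{stainless steel} = P / A = 103600 / 2050 = 50.52 MPa.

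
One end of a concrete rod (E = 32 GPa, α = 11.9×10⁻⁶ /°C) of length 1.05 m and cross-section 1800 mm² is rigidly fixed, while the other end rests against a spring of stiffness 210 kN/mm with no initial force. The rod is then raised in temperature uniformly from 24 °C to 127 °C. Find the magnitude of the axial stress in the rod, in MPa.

σ ≈ 31.1 MPa (compressive)

If the spring were absent the rod would lengthen by αΔT L = 11.9×10⁻⁶ × 103 × 1050 = 1.287 mm.
With a force P in the spring, the elastic change of the rod is PL/(AE) and that of the spring is P/k; compatibility requires their sum to equal δ_free.
So P = δ_free / [L/(AE) + 1/k] = 1.287 / [ 1050/(1800×32×10³) + 1/(210×10³) ].
P = 1.287 / 2.299×10⁻⁵ = 55980 N.
σ = P/A = 55980/1800 = 31.1 MPa.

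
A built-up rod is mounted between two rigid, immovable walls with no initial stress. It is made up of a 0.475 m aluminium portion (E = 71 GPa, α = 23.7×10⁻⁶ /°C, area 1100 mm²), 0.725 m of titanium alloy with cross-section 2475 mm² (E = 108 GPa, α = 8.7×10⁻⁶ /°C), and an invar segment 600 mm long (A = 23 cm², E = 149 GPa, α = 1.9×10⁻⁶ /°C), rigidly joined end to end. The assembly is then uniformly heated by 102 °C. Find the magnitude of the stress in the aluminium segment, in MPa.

σ ≈ 164 MPa (compressive)

With the walls removed the bar would change length by δ_free = Σ αᵢΔT Lᵢ = 23.7×10⁻⁶×102×475 + 8.7×10⁻⁶×102×725 + 1.9×10⁻⁶×102×600 = 1.908 mm.
The rigid supports impose zero overall length change; the single axial force P common to all segments must satisfy P Σ Lᵢ/(AᵢEᵢ) = δ_free.
Σ Lᵢ/(AᵢEᵢ) = 475/(1100×71×10³) + 725/(2475×108×10³) + 600/(2300×149×10³) = 1.055×10⁻⁵ mm/N.
Hence P = δ_free / Σ(L/AE) = 1.908/1.055×10⁻⁵ = 180.9 kN (compressive).
σ_{aluminium} = P / A = 180900 / 1100 = 164.5 MPa.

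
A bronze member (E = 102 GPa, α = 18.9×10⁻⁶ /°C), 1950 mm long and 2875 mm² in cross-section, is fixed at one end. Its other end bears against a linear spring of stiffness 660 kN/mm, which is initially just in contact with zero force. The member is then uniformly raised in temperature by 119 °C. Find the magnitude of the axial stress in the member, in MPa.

The unrestrained thermal change is αΔT L = 18.9×10⁻⁶ × 119 × 1950 = 4.386 mm.
With a force P in the spring, the elastic change of the member is PL/(AE) and that of the spring is P/k; compatibility requires their sum to equal δ_free.
So P = δ_free / [L/(AE) + 1/k] = 4.386 / [ 1950/(2875×102×10³) + 1/(660×10³) ].
P = 4.386 / 8.165×10⁻⁶ = 537200 N.
σ = P/A = 537200/2875 = 186.8 MPa.

σ ≈ 187 MPa (compressive)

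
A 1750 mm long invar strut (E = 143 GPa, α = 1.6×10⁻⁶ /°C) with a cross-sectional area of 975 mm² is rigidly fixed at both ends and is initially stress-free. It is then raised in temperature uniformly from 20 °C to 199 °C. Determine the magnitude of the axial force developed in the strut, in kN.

P ≈ 39.9 kN (compressive)

With zero net strain, σ = E·αΔT = 143 GPa × 1.6×10⁻⁶ × 179 = 40.96 MPa.
Then P = σA = 40.96 × 975 mm² = 39.93 kN, compressive.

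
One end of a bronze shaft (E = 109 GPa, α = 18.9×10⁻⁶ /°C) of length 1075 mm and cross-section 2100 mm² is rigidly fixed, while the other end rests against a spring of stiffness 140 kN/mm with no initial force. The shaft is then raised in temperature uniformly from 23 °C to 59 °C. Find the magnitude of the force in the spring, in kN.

P ≈ 61.8 kN

The unrestrained thermal change is αΔT L = 18.9×10⁻⁶ × 36 × 1075 = 0.7314 mm.
Let P be the compressive force at the spring. The shaft shortens elastically by PL/(AE) and the spring compresses by P/k; together these equal δ_free.
P [ L/(AE) + 1/k ] = δ_free → P [ 1075/(2100×109×10³) + 1/(140×10³) ] = 0.7314.
P = 0.7314 / 1.184×10⁻⁵ = 61780 N.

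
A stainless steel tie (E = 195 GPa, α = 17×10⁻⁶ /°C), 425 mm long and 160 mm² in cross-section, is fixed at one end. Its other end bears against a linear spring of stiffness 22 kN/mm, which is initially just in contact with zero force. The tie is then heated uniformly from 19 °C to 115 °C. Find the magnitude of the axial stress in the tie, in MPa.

σ ≈ 73.4 MPa (compressive)

If the spring were absent the tie would lengthen by αΔT L = 17×10⁻⁶ × 96 × 425 = 0.6936 mm.
With a force P in the spring, the elastic change of the tie is PL/(AE) and that of the spring is P/k; compatibility requires their sum to equal δ_free.
P [ L/(AE) + 1/k ] = δ_free → P [ 425/(160×195×10³) + 1/(22×10³) ] = 0.6936.
P = 0.6936 / 5.908×10⁻⁵ = 11740 N.
σ = P/A = 11740/160 = 73.38 MPa.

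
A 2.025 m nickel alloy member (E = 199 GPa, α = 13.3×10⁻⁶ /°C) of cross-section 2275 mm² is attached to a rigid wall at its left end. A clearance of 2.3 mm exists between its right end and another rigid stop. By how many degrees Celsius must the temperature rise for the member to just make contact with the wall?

The gap closes when αΔT L = 2.3 mm, since the member is still unstressed at that instant.
ΔT = 2.3 / (13.3×10⁻⁶ × 2025) = 85.4 °C.

ΔT ≈ 85.4 °C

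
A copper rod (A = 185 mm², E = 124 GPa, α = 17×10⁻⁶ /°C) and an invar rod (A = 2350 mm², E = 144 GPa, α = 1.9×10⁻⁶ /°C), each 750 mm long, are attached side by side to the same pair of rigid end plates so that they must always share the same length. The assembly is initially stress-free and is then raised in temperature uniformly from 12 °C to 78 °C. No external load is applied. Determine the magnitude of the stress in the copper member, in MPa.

σ ≈ 116 MPa (compressive)

The copper has the larger α, so on heating it would change length more than the invar if both were free. The rigid plates force a common final length, so the copper is put into compression and the invar into tension, with equal and opposite forces P (no external load).
Compatibility of the two members (thermal + elastic change equal): (α₁ − α₂)ΔT = P·[1/(A₁E₁) + 1/(A₂E₂)].
|α₁ − α₂|·ΔT = 15.1×10⁻⁶ × 66 = 0.0009966.
1/(A₁E₁) + 1/(A₂E₂) = 1/(185×124×10³) + 1/(2350×144×10³) = 4.655×10⁻⁸ N⁻¹.
P = 0.0009966 / 4.655×10⁻⁸ = 21410 N = 21.41 kN.
σ_{copper} = P/A₁ = 21410/185 = 115.7 MPa, compressive.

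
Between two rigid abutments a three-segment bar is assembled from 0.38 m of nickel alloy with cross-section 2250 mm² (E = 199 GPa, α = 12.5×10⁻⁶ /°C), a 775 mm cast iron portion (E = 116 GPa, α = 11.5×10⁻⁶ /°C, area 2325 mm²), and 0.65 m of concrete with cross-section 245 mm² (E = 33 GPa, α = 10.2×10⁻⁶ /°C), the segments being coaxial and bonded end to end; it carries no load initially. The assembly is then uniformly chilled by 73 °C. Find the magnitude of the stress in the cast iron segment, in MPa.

With the walls removed the bar would change length by δ_free = Σ αᵢΔT Lᵢ = 12.5×10⁻⁶×73×380 + 11.5×10⁻⁶×73×775 + 10.2×10⁻⁶×73×650 = 1.481 mm.
Since the ends are fixed, an axial force P builds up, equal in every segment, with P · Σ Lᵢ/(AᵢEᵢ) = δ_free.
The series flexibility is Σ Lᵢ/(AᵢEᵢ) = 380/(2250×199×10³) + 775/(2325×116×10³) + 650/(245×33×10³) = 8.412×10⁻⁵ mm/N.
Hence P = δ_free / Σ(L/AE) = 1.481/8.412×10⁻⁵ = 17.61 kN (tensile).
σ_{cast iron} = P / A = 17610 / 2325 = 7.574 MPa.

σ ≈ 7.57 MPa (tensile)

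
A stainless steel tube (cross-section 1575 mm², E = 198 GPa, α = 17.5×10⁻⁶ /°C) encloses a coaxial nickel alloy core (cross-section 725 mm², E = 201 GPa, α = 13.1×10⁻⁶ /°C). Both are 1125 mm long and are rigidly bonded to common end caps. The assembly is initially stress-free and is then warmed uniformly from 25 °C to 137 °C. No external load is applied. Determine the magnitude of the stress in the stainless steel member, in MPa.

Equilibrium of a rigid end plate with no external load gives equal and opposite internal forces ±P in the two members. Since α_{stainless steel} > α_{nickel alloy}, heating drives the stainless steel into compression and the nickel alloy into tension.
Compatibility of the two members (thermal + elastic change equal): (α₁ − α₂)ΔT = P·[1/(A₁E₁) + 1/(A₂E₂)].
|α₁ − α₂|·ΔT = 4.4×10⁻⁶ × 112 = 0.0004928.
1/(A₁E₁) + 1/(A₂E₂) = 1/(1575×198×10³) + 1/(725×201×10³) = 1.007×10⁻⁸ N⁻¹.
So P = 0.0004928 / 1.007×10⁻⁸ = 48.94 kN.
σ_{stainless steel} = P/A₁ = 48940/1575 = 31.07 MPa, compressive.

σ ≈ 31.1 MPa (compressive)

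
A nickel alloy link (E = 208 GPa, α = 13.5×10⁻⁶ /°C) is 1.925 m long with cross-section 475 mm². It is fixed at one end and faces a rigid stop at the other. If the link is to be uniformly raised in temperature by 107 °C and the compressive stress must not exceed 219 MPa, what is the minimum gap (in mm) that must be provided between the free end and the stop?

g ≈ 0.754 mm

Free expansion if unrestrained: δ_free = αΔT L = 13.5×10⁻⁶ × 107 × 1925 = 2.781 mm.
A stress of 219 MPa corresponds to the wall pushing the link back by σL/E = 219×1925/(208×10³) = 2.027 mm.
So the gap has to take up the difference, g_min = δ_free − σL/E = 2.781 − 2.027 = 0.7539 mm.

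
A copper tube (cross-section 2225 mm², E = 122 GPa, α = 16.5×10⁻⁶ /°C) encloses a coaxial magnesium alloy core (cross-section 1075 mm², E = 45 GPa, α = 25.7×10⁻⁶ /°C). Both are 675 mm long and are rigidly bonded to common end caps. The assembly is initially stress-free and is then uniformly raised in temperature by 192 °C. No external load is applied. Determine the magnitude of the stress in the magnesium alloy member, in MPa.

σ ≈ 67.5 MPa (compressive)

Both members must finish at the same length. With the larger α, the magnesium alloy tends to over-expand; the plates restrain it, putting the magnesium alloy in compression and the copper in tension. With no external load the two internal forces are equal and opposite, magnitude P.
Compatibility of the two members (thermal + elastic change equal): (α₁ − α₂)ΔT = P·[1/(A₁E₁) + 1/(A₂E₂)].
|α₁ − α₂|·ΔT = 9.2×10⁻⁶ × 192 = 0.001766.
1/(A₁E₁) + 1/(A₂E₂) = 1/(2225×122×10³) + 1/(1075×45×10³) = 2.436×10⁻⁸ N⁻¹.
P = 0.001766 / 2.436×10⁻⁸ = 72520 N = 72.52 kN.
σ_{magnesium alloy} = P/A₂ = 72520/1075 = 67.47 MPa, compressive.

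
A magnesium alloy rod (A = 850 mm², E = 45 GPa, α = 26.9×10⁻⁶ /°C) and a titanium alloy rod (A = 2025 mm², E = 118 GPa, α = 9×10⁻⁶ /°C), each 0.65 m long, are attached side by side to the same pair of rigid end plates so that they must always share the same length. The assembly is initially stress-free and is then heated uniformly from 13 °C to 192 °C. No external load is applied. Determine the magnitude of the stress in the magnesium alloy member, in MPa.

Both members must finish at the same length. With the larger α, the magnesium alloy tends to over-expand; the plates restrain it, putting the magnesium alloy in compression and the titanium alloy in tension. With no external load the two internal forces are equal and opposite, magnitude P.
Equating the net (thermal + elastic) strains gives |α₁ − α₂|·ΔT = P·[1/(A₁E₁) + 1/(A₂E₂)].
|α₁ − α₂|·ΔT = 17.9×10⁻⁶ × 179 = 0.003204.
1/(A₁E₁) + 1/(A₂E₂) = 1/(850×45×10³) + 1/(2025×118×10³) = 3.033×10⁻⁸ N⁻¹.
P = 0.003204 / 3.033×10⁻⁸ = 105600 N = 105.6 kN.
σ_{magnesium alloy} = P/A₁ = 105600/850 = 124.3 MPa, compressive.

σ ≈ 124 MPa (compressive)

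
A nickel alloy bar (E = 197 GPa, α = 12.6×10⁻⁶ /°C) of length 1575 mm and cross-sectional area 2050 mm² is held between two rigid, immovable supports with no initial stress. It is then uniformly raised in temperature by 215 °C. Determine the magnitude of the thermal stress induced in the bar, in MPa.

σ ≈ 534 MPa (compressive)

The supports are rigid, so the total axial strain is zero. The restrained thermal strain is ε = αΔT = 12.6×10⁻⁶ × 215 = 2709×10⁻⁶.
The stress required to suppress this strain is σ = Eε = 197×10³ × 2709×10⁻⁶ = 533.7 MPa, compressive since the bar is trying to expand.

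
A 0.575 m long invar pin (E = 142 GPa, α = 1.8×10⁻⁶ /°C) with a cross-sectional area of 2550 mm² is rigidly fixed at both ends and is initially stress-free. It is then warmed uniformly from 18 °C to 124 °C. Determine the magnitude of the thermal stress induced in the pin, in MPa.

Because both ends are immovable the net strain is zero, and the suppressed thermal strain is αΔT = 1.8×10⁻⁶ × 106 = 190.8×10⁻⁶.
The stress required to suppress this strain is σ = Eε = 142×10³ × 190.8×10⁻⁶ = 27.09 MPa, compressive since the pin is trying to expand.

σ ≈ 27.1 MPa (compressive)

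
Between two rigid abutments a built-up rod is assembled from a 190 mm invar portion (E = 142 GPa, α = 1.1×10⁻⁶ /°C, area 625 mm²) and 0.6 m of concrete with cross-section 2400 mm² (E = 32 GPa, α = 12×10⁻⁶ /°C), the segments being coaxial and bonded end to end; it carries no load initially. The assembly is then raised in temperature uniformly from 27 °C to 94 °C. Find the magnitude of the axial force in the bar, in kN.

P ≈ 49.9 kN (compressive)

If the supports were absent, the total length change would be Σ αᵢΔT Lᵢ = 1.1×10⁻⁶×67×190 + 12×10⁻⁶×67×600 = 0.4964 mm.
The walls prevent any net length change, so an axial force P (same in every segment) develops. Compatibility: P · Σ Lᵢ/(AᵢEᵢ) = δ_free.
Σ Lᵢ/(AᵢEᵢ) = 190/(625×142×10³) + 600/(2400×32×10³) = 9.953×10⁻⁶ mm/N.
Hence P = δ_free / Σ(L/AE) = 0.4964/9.953×10⁻⁶ = 49.87 kN (compressive).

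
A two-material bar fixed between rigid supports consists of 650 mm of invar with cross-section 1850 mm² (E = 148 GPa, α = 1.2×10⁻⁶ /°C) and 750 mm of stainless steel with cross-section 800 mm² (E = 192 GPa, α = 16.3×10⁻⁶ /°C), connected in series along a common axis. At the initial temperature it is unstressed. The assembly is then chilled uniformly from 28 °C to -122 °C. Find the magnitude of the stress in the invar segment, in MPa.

σ ≈ 145 MPa (tensile)

With the walls removed the bar would change length by δ_free = Σ αᵢΔT Lᵢ = 1.2×10⁻⁶×150×650 + 16.3×10⁻⁶×150×750 = 1.951 mm.
Since the ends are fixed, an axial force P builds up, equal in every segment, with P · Σ Lᵢ/(AᵢEᵢ) = δ_free.
Σ Lᵢ/(AᵢEᵢ) = 650/(1850×148×10³) + 750/(800×192×10³) = 7.257×10⁻⁶ mm/N.
Hence P = δ_free / Σ(L/AE) = 1.951/7.257×10⁻⁶ = 268.8 kN (tensile).
σ_{invar} = P / A = 268800 / 1850 = 145.3 MPa.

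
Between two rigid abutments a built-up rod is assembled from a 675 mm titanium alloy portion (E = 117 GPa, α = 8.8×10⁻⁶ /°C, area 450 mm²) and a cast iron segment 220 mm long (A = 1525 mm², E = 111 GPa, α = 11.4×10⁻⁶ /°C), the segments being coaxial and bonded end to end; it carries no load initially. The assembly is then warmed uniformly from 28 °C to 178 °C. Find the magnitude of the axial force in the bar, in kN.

P ≈ 89.7 kN (compressive)

With the walls removed the bar would change length by δ_free = Σ αᵢΔT Lᵢ = 8.8×10⁻⁶×150×675 + 11.4×10⁻⁶×150×220 = 1.267 mm.
The rigid supports impose zero overall length change; the single axial force P common to all segments must satisfy P Σ Lᵢ/(AᵢEᵢ) = δ_free.
Σ Lᵢ/(AᵢEᵢ) = 675/(450×117×10³) + 220/(1525×111×10³) = 1.412×10⁻⁵ mm/N.
P = 1.267 / 1.412×10⁻⁵ = 89740 N = 89.74 kN, compressive.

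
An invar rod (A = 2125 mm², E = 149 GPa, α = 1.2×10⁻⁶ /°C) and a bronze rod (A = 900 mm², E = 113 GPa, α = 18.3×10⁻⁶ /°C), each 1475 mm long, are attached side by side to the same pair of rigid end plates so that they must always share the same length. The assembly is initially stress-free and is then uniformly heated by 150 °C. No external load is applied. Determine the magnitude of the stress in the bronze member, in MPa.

σ ≈ 219 MPa (compressive)

Equilibrium of a rigid end plate with no external load gives equal and opposite internal forces ±P in the two members. Since α_{bronze} > α_{invar}, heating drives the bronze into compression and the invar into tension.
Setting the final lengths equal and cancelling L: (α₁ − α₂)ΔT = P/(A₁E₁) + P/(A₂E₂).
|α₁ − α₂|·ΔT = 17.1×10⁻⁶ × 150 = 0.002565.
1/(A₁E₁) + 1/(A₂E₂) = 1/(2125×149×10³) + 1/(900×113×10³) = 1.299×10⁻⁸ N⁻¹.
So P = 0.002565 / 1.299×10⁻⁸ = 197.4 kN.
σ_{bronze} = P/A₂ = 197400/900 = 219.4 MPa, compressive.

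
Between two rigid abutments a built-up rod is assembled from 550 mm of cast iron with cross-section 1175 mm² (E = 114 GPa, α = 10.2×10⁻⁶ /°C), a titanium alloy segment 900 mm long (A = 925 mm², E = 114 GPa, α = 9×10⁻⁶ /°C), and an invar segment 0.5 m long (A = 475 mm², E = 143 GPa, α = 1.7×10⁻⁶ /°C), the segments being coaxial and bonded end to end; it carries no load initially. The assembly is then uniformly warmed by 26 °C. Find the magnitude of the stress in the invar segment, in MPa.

If the supports were absent, the total length change would be Σ αᵢΔT Lᵢ = 10.2×10⁻⁶×26×550 + 9×10⁻⁶×26×900 + 1.7×10⁻⁶×26×500 = 0.3786 mm.
The walls prevent any net length change, so an axial force P (same in every segment) develops. Compatibility: P · Σ Lᵢ/(AᵢEᵢ) = δ_free.
The series flexibility is Σ Lᵢ/(AᵢEᵢ) = 550/(1175×114×10³) + 900/(925×114×10³) + 500/(475×143×10³) = 2×10⁻⁵ mm/N.
So P = 0.3786 / 2×10⁻⁵ = 18.93 kN, compressive.
σ_{invar} = P / A = 18930 / 475 = 39.84 MPa.

σ ≈ 39.8 MPa (compressive)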